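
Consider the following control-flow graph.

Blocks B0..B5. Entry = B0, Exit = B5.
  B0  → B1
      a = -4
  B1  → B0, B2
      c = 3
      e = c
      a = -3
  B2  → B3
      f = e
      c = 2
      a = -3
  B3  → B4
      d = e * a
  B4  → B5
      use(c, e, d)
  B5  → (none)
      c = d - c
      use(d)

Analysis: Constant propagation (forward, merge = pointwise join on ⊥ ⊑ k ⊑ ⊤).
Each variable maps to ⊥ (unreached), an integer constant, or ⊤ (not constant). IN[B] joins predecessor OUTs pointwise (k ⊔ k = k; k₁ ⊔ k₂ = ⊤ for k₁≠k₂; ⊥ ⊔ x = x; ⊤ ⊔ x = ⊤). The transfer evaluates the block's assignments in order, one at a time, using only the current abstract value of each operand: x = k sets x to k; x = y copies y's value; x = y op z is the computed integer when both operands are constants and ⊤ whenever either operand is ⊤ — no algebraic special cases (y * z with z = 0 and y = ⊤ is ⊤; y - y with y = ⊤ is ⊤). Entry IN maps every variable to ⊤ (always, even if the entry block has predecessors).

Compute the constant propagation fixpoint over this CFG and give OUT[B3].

Converged values:
  B0:   IN=(all ⊤)   OUT={a:-4; rest ⊤}
  B1:   IN={a:-4; rest ⊤}   OUT={a:-3, c:3, e:3; rest ⊤}
  B2:   IN={a:-3, c:3, e:3; rest ⊤}   OUT={a:-3, c:2, e:3, f:3; rest ⊤}
  B3:   IN={a:-3, c:2, e:3, f:3; rest ⊤}   OUT={a:-3, c:2, d:-9, e:3, f:3; rest ⊤}
  B4:   IN={a:-3, c:2, d:-9, e:3, f:3; rest ⊤}   OUT={a:-3, c:2, d:-9, e:3, f:3; rest ⊤}
  B5:   IN={a:-3, c:2, d:-9, e:3, f:3; rest ⊤}   OUT={a:-3, c:-11, d:-9, e:3, f:3; rest ⊤}

Merge at B3: IN[B3] = OUT[B2] = {a: -3, b: ⊤, c: 2, d: ⊤, e: 3, f: 3}
Applying B3's transfer function to that IN value gives OUT[B3] (row B3 above).

Answer: {a: -3, b: ⊤, c: 2, d: -9, e: 3, f: 3}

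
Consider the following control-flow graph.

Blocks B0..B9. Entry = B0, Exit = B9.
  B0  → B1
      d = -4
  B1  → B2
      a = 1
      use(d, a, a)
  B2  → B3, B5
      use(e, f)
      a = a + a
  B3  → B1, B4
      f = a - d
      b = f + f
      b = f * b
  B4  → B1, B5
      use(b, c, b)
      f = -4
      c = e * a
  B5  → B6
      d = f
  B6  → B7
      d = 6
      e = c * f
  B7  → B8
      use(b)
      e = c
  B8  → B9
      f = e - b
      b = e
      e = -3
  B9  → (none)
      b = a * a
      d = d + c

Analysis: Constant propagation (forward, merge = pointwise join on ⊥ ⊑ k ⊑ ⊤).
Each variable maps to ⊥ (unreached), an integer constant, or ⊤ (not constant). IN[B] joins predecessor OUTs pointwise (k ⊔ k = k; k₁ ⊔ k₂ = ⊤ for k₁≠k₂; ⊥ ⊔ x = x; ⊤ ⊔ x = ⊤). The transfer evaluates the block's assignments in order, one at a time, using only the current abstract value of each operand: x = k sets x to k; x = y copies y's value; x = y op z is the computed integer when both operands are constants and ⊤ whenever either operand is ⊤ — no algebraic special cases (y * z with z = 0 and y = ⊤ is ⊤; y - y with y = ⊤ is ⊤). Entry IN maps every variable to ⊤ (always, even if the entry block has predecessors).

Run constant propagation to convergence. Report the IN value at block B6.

Converged values:
  B0:   IN=(all ⊤)   OUT={d:-4; rest ⊤}
  B1:   IN={d:-4; rest ⊤}   OUT={a:1, d:-4; rest ⊤}
  B2:   IN={a:1, d:-4; rest ⊤}   OUT={a:2, d:-4; rest ⊤}
  B3:   IN={a:2, d:-4; rest ⊤}   OUT={a:2, b:72, d:-4, f:6; rest ⊤}
  B4:   IN={a:2, b:72, d:-4, f:6; rest ⊤}   OUT={a:2, b:72, d:-4, f:-4; rest ⊤}
  B5:   IN={a:2, d:-4; rest ⊤}   OUT={a:2; rest ⊤}
  B6:   IN={a:2; rest ⊤}   OUT={a:2, d:6; rest ⊤}
  B7:   IN={a:2, d:6; rest ⊤}   OUT={a:2, d:6; rest ⊤}
  B8:   IN={a:2, d:6; rest ⊤}   OUT={a:2, d:6, e:-3; rest ⊤}
  B9:   IN={a:2, d:6, e:-3; rest ⊤}   OUT={a:2, b:4, e:-3; rest ⊤}

Merge at B6: IN[B6] = OUT[B5] = {a: 2, b: ⊤, c: ⊤, d: ⊤, e: ⊤, f: ⊤}

Answer: {a: 2, b: ⊤, c: ⊤, d: ⊤, e: ⊤, f: ⊤}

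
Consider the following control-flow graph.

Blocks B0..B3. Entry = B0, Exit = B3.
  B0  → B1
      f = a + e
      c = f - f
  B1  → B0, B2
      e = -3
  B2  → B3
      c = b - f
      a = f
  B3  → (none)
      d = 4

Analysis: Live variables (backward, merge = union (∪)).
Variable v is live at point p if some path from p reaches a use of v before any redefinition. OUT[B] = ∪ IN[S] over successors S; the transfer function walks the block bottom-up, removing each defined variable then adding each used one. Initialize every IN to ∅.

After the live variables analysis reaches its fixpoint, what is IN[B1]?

Converged values:
  B0: | IN={a, b, e} | OUT={a, b, f}
  B1: | IN={a, b, f} | OUT={a, b, e, f}
  B2: | IN={b, f} | OUT={}
  B3: | IN={} | OUT={}

Merge at B1: OUT[B1] = IN[B0] ⊔ IN[B2] = {a, b, e, f}
Applying B1's transfer function to that OUT value gives IN[B1] (row B1 above).

Answer: {a, b, f}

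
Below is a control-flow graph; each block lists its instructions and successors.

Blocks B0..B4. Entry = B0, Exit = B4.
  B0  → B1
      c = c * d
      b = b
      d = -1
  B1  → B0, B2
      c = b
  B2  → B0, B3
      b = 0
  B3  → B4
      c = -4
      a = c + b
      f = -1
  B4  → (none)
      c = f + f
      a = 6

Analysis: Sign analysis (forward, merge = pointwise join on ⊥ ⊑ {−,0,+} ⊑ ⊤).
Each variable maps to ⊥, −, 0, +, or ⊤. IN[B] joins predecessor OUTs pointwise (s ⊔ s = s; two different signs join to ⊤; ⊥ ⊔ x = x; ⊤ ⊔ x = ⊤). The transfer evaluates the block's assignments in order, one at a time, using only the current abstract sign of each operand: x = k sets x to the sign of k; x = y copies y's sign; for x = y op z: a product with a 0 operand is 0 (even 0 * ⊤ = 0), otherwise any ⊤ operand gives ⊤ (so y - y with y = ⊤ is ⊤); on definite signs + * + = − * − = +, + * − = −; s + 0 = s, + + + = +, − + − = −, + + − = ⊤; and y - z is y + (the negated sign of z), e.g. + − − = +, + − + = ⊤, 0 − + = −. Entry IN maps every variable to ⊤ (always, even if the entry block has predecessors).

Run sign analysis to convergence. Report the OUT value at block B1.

Converged values:
  B0: | IN=(all ⊤) | OUT={d:-; rest ⊤}
  B1: | IN={d:-; rest ⊤} | OUT={d:-; rest ⊤}
  B2: | IN={d:-; rest ⊤} | OUT={b:0, d:-; rest ⊤}
  B3: | IN={b:0, d:-; rest ⊤} | OUT={a:-, b:0, c:-, d:-, f:-; rest ⊤}
  B4: | IN={a:-, b:0, c:-, d:-, f:-; rest ⊤} | OUT={a:+, b:0, c:-, d:-, f:-; rest ⊤}

Merge at B1: IN[B1] = OUT[B0] = {a: ⊤, b: ⊤, c: ⊤, d: -, e: ⊤, f: ⊤}
Applying B1's transfer function to that IN value gives OUT[B1] (row B1 above).

Answer: {a: ⊤, b: ⊤, c: ⊤, d: -, e: ⊤, f: ⊤}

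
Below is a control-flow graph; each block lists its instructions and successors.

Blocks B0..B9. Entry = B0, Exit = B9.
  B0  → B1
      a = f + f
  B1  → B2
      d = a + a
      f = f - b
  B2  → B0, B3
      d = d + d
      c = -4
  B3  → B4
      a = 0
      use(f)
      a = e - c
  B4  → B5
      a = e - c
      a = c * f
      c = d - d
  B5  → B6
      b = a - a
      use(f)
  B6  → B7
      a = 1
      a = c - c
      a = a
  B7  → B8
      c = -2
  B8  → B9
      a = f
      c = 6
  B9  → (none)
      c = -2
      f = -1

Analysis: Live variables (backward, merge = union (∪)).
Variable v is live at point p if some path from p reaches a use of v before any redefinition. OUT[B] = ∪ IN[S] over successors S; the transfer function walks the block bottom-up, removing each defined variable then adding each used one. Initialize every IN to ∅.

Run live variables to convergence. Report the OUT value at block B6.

Answer: {f}

Derivation:
Converged values:
  B0: | IN={b, e, f} | OUT={a, b, e, f}
  B1: | IN={a, b, e, f} | OUT={b, d, e, f}
  B2: | IN={b, d, e, f} | OUT={b, c, d, e, f}
  B3: | IN={c, d, e, f} | OUT={c, d, e, f}
  B4: | IN={c, d, e, f} | OUT={a, c, f}
  B5: | IN={a, c, f} | OUT={c, f}
  B6: | IN={c, f} | OUT={f}
  B7: | IN={f} | OUT={f}
  B8: | IN={f} | OUT={}
  B9: | IN={} | OUT={}

Merge at B6: OUT[B6] = IN[B7] = {f}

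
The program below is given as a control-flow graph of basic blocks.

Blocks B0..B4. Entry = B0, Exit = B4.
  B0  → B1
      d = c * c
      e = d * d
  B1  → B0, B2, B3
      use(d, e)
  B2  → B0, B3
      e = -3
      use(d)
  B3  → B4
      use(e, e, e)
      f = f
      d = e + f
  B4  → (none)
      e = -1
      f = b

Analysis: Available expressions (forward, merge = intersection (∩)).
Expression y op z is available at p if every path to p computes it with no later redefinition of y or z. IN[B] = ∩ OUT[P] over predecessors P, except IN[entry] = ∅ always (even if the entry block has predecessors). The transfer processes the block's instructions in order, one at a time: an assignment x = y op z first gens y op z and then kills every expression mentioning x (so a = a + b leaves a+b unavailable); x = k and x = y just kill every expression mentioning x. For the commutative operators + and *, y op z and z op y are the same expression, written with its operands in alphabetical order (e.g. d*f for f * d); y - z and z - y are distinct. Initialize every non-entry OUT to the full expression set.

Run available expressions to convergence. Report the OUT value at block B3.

Answer: {c*c, e+f}

Derivation:
Per-block solution:
  B0: | IN={} | OUT={c*c, d*d}
  B1: | IN={c*c, d*d} | OUT={c*c, d*d}
  B2: | IN={c*c, d*d} | OUT={c*c, d*d}
  B3: | IN={c*c, d*d} | OUT={c*c, e+f}
  B4: | IN={c*c, e+f} | OUT={c*c}

Merge at B3: IN[B3] = OUT[B1] ∩ OUT[B2] = {c*c, d*d}
Applying B3's transfer function to that IN value gives OUT[B3] (row B3 above).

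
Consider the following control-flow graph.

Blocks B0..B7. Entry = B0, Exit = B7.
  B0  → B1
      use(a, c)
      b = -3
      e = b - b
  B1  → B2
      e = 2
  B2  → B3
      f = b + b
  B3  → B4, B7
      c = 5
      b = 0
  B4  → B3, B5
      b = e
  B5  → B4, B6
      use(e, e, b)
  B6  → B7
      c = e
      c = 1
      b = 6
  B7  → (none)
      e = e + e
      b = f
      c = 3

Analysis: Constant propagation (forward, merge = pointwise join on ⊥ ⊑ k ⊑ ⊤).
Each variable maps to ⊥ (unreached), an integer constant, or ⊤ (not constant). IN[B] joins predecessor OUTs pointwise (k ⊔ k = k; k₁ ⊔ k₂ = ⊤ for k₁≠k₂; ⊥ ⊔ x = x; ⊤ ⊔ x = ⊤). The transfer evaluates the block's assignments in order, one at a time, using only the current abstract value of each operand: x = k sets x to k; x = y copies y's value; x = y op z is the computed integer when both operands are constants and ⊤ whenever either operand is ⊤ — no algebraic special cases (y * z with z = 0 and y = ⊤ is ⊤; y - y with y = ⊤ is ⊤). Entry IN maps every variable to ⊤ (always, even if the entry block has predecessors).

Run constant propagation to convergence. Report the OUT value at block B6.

Converged values:
  B0:  IN=(all ⊤)  OUT={b:-3, e:0; rest ⊤}
  B1:  IN={b:-3, e:0; rest ⊤}  OUT={b:-3, e:2; rest ⊤}
  B2:  IN={b:-3, e:2; rest ⊤}  OUT={b:-3, e:2, f:-6; rest ⊤}
  B3:  IN={e:2, f:-6; rest ⊤}  OUT={b:0, c:5, e:2, f:-6; rest ⊤}
  B4:  IN={c:5, e:2, f:-6; rest ⊤}  OUT={b:2, c:5, e:2, f:-6; rest ⊤}
  B5:  IN={b:2, c:5, e:2, f:-6; rest ⊤}  OUT={b:2, c:5, e:2, f:-6; rest ⊤}
  B6:  IN={b:2, c:5, e:2, f:-6; rest ⊤}  OUT={b:6, c:1, e:2, f:-6; rest ⊤}
  B7:  IN={e:2, f:-6; rest ⊤}  OUT={b:-6, c:3, e:4, f:-6; rest ⊤}

Merge at B6: IN[B6] = OUT[B5] = {a: ⊤, b: 2, c: 5, d: ⊤, e: 2, f: -6}
Applying B6's transfer function to that IN value gives OUT[B6] (row B6 above).

Answer: {a: ⊤, b: 6, c: 1, d: ⊤, e: 2, f: -6}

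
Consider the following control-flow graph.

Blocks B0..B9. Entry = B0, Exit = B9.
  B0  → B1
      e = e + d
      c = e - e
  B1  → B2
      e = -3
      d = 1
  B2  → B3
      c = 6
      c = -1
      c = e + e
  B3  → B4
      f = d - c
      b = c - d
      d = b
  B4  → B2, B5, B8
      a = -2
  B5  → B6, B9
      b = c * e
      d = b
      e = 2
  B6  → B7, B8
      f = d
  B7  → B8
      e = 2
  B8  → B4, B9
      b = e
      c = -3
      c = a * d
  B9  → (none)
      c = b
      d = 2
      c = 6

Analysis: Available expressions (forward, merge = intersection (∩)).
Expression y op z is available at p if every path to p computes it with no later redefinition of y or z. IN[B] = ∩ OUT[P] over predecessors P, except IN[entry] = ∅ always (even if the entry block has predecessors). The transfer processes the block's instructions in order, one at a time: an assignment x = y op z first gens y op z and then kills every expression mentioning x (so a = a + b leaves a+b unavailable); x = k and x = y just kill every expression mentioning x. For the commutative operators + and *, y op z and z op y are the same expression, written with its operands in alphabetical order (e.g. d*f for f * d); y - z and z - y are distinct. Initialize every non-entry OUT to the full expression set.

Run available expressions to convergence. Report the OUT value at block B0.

Answer: {e-e}

Working:
Per-block solution:
  B0:  IN={}  OUT={e-e}
  B1:  IN={e-e}  OUT={}
  B2:  IN={}  OUT={e+e}
  B3:  IN={e+e}  OUT={e+e}
  B4:  IN={}  OUT={}
  B5:  IN={}  OUT={}
  B6:  IN={}  OUT={}
  B7:  IN={}  OUT={}
  B8:  IN={}  OUT={a*d}
  B9:  IN={}  OUT={}

B0 is the boundary node: IN[B0] = {}
Applying B0's transfer function to that IN value gives OUT[B0] (row B0 above).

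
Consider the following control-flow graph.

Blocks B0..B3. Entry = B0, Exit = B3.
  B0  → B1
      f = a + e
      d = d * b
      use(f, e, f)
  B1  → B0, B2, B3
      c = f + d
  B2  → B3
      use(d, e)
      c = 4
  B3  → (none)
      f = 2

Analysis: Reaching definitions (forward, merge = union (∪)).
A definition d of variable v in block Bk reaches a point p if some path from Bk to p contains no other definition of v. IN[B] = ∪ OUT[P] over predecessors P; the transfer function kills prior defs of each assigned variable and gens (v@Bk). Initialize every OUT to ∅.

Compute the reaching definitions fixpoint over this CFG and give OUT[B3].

Answer: {c@B1, c@B2, d@B0, f@B3}

Trace:
Fixpoint table:
  B0:   IN={c@B1, d@B0, f@B0}   OUT={c@B1, d@B0, f@B0}
  B1:   IN={c@B1, d@B0, f@B0}   OUT={c@B1, d@B0, f@B0}
  B2:   IN={c@B1, d@B0, f@B0}   OUT={c@B2, d@B0, f@B0}
  B3:   IN={c@B1, c@B2, d@B0, f@B0}   OUT={c@B1, c@B2, d@B0, f@B3}

Merge at B3: IN[B3] = OUT[B1] ⊔ OUT[B2] = {c@B1, c@B2, d@B0, f@B0}
Applying B3's transfer function to that IN value gives OUT[B3] (row B3 above).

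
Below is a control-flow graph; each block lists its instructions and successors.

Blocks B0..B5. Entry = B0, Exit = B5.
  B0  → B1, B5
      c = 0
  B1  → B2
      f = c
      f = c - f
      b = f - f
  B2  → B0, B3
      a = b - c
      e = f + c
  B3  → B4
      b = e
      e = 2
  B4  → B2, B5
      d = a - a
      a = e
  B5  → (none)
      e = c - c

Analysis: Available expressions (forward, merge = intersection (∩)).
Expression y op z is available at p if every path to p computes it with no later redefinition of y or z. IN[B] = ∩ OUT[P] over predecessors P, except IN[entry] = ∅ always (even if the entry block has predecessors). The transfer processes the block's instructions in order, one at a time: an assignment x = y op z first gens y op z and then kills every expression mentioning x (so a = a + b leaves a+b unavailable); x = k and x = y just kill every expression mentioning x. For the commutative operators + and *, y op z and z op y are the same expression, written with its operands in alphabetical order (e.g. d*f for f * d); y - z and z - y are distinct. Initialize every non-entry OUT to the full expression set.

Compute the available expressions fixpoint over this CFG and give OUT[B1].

Per-block solution:
  B0: | IN={} | OUT={}
  B1: | IN={} | OUT={f-f}
  B2: | IN={f-f} | OUT={b-c, c+f, f-f}
  B3: | IN={b-c, c+f, f-f} | OUT={c+f, f-f}
  B4: | IN={c+f, f-f} | OUT={c+f, f-f}
  B5: | IN={} | OUT={c-c}

Merge at B1: IN[B1] = OUT[B0] = {}
Applying B1's transfer function to that IN value gives OUT[B1] (row B1 above).

Answer: {f-f}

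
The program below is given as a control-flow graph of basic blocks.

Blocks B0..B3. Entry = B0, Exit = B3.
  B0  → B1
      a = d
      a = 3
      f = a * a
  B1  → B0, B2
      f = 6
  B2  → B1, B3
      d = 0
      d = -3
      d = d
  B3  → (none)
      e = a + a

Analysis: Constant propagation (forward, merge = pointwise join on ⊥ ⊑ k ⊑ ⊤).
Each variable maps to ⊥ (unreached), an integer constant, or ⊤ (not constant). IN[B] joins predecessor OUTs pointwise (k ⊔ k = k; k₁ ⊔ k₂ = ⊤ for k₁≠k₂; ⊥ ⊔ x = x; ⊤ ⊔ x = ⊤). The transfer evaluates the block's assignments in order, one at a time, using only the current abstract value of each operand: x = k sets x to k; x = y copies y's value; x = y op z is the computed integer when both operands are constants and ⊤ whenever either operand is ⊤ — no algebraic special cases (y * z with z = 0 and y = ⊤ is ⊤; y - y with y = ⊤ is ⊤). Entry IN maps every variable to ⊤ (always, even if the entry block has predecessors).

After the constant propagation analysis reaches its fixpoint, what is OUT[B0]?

Per-block solution:
  B0:   IN=(all ⊤)   OUT={a:3, f:9; rest ⊤}
  B1:   IN={a:3; rest ⊤}   OUT={a:3, f:6; rest ⊤}
  B2:   IN={a:3, f:6; rest ⊤}   OUT={a:3, d:-3, f:6; rest ⊤}
  B3:   IN={a:3, d:-3, f:6; rest ⊤}   OUT={a:3, d:-3, e:6, f:6; rest ⊤}

Merge at B0 (entry node, so the boundary value (all ⊤) is joined with the incoming edge(s)): IN[B0] = (all ⊤) ⊔ OUT[B1] = {a: ⊤, b: ⊤, c: ⊤, d: ⊤, e: ⊤, f: ⊤}
Applying B0's transfer function to that IN value gives OUT[B0] (row B0 above).

Answer: {a: 3, b: ⊤, c: ⊤, d: ⊤, e: ⊤, f: 9}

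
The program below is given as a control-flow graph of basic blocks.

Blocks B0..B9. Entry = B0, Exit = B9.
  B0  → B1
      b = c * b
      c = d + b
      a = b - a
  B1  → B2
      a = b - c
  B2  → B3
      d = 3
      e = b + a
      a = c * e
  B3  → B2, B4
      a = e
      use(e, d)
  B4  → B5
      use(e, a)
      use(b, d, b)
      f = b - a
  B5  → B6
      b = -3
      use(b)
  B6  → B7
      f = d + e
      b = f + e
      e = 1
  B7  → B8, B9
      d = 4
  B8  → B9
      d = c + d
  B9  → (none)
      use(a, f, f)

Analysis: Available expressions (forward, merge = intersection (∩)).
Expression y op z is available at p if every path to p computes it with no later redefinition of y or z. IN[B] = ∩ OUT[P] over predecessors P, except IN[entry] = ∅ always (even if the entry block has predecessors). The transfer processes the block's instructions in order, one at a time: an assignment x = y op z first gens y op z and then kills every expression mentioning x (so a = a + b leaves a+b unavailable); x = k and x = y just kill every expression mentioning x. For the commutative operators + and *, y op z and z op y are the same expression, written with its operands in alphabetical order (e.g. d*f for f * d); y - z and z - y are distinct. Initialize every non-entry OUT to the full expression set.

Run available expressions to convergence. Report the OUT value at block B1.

Answer: {b+d, b-c}

Trace:
Fixpoint table:
  B0:   IN={}   OUT={b+d}
  B1:   IN={b+d}   OUT={b+d, b-c}
  B2:   IN={b-c}   OUT={b-c, c*e}
  B3:   IN={b-c, c*e}   OUT={b-c, c*e}
  B4:   IN={b-c, c*e}   OUT={b-a, b-c, c*e}
  B5:   IN={b-a, b-c, c*e}   OUT={c*e}
  B6:   IN={c*e}   OUT={}
  B7:   IN={}   OUT={}
  B8:   IN={}   OUT={}
  B9:   IN={}   OUT={}

Merge at B1: IN[B1] = OUT[B0] = {b+d}
Applying B1's transfer function to that IN value gives OUT[B1] (row B1 above).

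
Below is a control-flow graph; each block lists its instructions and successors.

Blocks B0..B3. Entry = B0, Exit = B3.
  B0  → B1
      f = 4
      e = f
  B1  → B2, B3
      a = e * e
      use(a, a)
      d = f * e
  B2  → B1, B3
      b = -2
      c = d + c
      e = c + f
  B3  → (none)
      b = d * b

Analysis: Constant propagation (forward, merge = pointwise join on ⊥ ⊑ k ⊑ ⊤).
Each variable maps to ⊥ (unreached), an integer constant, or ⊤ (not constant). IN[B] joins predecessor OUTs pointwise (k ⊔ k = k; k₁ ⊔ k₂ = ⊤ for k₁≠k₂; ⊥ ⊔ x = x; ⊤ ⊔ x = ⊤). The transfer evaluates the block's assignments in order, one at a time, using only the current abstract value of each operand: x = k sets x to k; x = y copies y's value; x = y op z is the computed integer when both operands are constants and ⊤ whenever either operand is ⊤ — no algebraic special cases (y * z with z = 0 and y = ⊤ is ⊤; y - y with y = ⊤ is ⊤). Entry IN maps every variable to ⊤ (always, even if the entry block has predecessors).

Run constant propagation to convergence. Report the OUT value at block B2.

Per-block solution:
  B0: | IN=(all ⊤) | OUT={e:4, f:4; rest ⊤}
  B1: | IN={f:4; rest ⊤} | OUT={f:4; rest ⊤}
  B2: | IN={f:4; rest ⊤} | OUT={b:-2, f:4; rest ⊤}
  B3: | IN={f:4; rest ⊤} | OUT={f:4; rest ⊤}

Merge at B2: IN[B2] = OUT[B1] = {a: ⊤, b: ⊤, c: ⊤, d: ⊤, e: ⊤, f: 4}
Applying B2's transfer function to that IN value gives OUT[B2] (row B2 above).

Answer: {a: ⊤, b: -2, c: ⊤, d: ⊤, e: ⊤, f: 4}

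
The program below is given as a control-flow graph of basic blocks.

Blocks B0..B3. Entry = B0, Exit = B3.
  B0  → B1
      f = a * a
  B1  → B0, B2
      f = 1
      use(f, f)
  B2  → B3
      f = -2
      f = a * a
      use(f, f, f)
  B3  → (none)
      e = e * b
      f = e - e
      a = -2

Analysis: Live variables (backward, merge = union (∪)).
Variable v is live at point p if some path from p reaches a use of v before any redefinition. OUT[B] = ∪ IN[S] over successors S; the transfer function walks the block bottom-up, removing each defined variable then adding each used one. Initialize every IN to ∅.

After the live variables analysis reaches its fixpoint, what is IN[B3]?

Converged values:
  B0:  IN={a, b, e}  OUT={a, b, e}
  B1:  IN={a, b, e}  OUT={a, b, e}
  B2:  IN={a, b, e}  OUT={b, e}
  B3:  IN={b, e}  OUT={}

B3 is the boundary node: OUT[B3] = {}
Applying B3's transfer function to that OUT value gives IN[B3] (row B3 above).

Answer: {b, e}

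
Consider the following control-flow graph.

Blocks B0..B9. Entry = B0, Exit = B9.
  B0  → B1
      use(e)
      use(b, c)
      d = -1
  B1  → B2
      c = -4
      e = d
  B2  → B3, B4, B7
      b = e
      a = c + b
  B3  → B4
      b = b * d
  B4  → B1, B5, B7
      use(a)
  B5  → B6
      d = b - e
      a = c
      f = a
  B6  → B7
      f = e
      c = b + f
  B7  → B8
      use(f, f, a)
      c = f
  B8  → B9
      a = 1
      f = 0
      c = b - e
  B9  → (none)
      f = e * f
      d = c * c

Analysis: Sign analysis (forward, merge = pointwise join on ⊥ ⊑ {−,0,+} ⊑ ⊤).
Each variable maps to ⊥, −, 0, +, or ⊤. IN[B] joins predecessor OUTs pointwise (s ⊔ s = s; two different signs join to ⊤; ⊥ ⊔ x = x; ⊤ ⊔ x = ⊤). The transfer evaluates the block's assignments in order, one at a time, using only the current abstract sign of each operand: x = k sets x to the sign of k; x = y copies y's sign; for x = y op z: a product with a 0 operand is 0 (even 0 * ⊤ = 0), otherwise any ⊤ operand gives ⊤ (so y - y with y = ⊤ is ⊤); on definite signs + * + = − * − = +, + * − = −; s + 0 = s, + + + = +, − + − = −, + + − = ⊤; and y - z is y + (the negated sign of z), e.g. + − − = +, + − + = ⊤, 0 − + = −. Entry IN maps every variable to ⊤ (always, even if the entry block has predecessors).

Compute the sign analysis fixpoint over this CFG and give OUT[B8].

Fixpoint table:
  B0:   IN=(all ⊤)   OUT={d:-; rest ⊤}
  B1:   IN={d:-; rest ⊤}   OUT={c:-, d:-, e:-; rest ⊤}
  B2:   IN={c:-, d:-, e:-; rest ⊤}   OUT={a:-, b:-, c:-, d:-, e:-; rest ⊤}
  B3:   IN={a:-, b:-, c:-, d:-, e:-; rest ⊤}   OUT={a:-, b:+, c:-, d:-, e:-; rest ⊤}
  B4:   IN={a:-, c:-, d:-, e:-; rest ⊤}   OUT={a:-, c:-, d:-, e:-; rest ⊤}
  B5:   IN={a:-, c:-, d:-, e:-; rest ⊤}   OUT={a:-, c:-, e:-, f:-; rest ⊤}
  B6:   IN={a:-, c:-, e:-, f:-; rest ⊤}   OUT={a:-, e:-, f:-; rest ⊤}
  B7:   IN={a:-, e:-; rest ⊤}   OUT={a:-, e:-; rest ⊤}
  B8:   IN={a:-, e:-; rest ⊤}   OUT={a:+, e:-, f:0; rest ⊤}
  B9:   IN={a:+, e:-, f:0; rest ⊤}   OUT={a:+, e:-, f:0; rest ⊤}

Merge at B8: IN[B8] = OUT[B7] = {a: -, b: ⊤, c: ⊤, d: ⊤, e: -, f: ⊤}
Applying B8's transfer function to that IN value gives OUT[B8] (row B8 above).

Answer: {a: +, b: ⊤, c: ⊤, d: ⊤, e: -, f: 0}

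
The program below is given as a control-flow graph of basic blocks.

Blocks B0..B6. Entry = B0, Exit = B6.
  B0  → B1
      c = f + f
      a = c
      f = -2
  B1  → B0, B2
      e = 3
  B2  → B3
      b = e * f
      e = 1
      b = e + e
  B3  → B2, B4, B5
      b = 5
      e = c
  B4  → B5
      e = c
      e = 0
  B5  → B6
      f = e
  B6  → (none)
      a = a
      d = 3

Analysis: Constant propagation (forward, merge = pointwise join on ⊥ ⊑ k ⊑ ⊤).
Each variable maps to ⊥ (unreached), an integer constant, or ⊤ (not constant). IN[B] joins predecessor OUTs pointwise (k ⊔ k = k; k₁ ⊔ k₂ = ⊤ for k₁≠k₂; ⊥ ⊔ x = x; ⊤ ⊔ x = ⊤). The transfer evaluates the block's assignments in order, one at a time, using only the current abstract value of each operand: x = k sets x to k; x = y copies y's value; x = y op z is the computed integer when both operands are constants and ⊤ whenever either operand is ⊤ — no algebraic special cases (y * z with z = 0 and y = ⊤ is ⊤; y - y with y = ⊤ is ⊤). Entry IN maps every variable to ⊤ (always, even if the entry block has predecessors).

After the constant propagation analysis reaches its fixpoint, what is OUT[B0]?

Fixpoint table:
  B0:  IN=(all ⊤)  OUT={f:-2; rest ⊤}
  B1:  IN={f:-2; rest ⊤}  OUT={e:3, f:-2; rest ⊤}
  B2:  IN={f:-2; rest ⊤}  OUT={b:2, e:1, f:-2; rest ⊤}
  B3:  IN={b:2, e:1, f:-2; rest ⊤}  OUT={b:5, f:-2; rest ⊤}
  B4:  IN={b:5, f:-2; rest ⊤}  OUT={b:5, e:0, f:-2; rest ⊤}
  B5:  IN={b:5, f:-2; rest ⊤}  OUT={b:5; rest ⊤}
  B6:  IN={b:5; rest ⊤}  OUT={b:5, d:3; rest ⊤}

Merge at B0 (entry node, so the boundary value (all ⊤) is joined with the incoming edge(s)): IN[B0] = (all ⊤) ⊔ OUT[B1] = {a: ⊤, b: ⊤, c: ⊤, d: ⊤, e: ⊤, f: ⊤}
Applying B0's transfer function to that IN value gives OUT[B0] (row B0 above).

Answer: {a: ⊤, b: ⊤, c: ⊤, d: ⊤, e: ⊤, f: -2}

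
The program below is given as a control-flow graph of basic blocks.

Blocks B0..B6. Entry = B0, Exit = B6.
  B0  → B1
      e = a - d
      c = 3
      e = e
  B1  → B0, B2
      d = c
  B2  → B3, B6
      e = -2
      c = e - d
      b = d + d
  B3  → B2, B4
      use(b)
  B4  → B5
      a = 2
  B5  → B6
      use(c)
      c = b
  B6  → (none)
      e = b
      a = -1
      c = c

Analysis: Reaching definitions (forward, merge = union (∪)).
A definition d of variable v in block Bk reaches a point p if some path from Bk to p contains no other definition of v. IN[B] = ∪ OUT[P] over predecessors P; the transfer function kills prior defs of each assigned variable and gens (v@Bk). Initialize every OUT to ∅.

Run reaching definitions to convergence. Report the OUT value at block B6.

Per-block solution:
  B0:   IN={c@B0, d@B1, e@B0}   OUT={c@B0, d@B1, e@B0}
  B1:   IN={c@B0, d@B1, e@B0}   OUT={c@B0, d@B1, e@B0}
  B2:   IN={b@B2, c@B0, c@B2, d@B1, e@B0, e@B2}   OUT={b@B2, c@B2, d@B1, e@B2}
  B3:   IN={b@B2, c@B2, d@B1, e@B2}   OUT={b@B2, c@B2, d@B1, e@B2}
  B4:   IN={b@B2, c@B2, d@B1, e@B2}   OUT={a@B4, b@B2, c@B2, d@B1, e@B2}
  B5:   IN={a@B4, b@B2, c@B2, d@B1, e@B2}   OUT={a@B4, b@B2, c@B5, d@B1, e@B2}
  B6:   IN={a@B4, b@B2, c@B2, c@B5, d@B1, e@B2}   OUT={a@B6, b@B2, c@B6, d@B1, e@B6}

Merge at B6: IN[B6] = OUT[B2] ⊔ OUT[B5] = {a@B4, b@B2, c@B2, c@B5, d@B1, e@B2}
Applying B6's transfer function to that IN value gives OUT[B6] (row B6 above).

Answer: {a@B6, b@B2, c@B6, d@B1, e@B6}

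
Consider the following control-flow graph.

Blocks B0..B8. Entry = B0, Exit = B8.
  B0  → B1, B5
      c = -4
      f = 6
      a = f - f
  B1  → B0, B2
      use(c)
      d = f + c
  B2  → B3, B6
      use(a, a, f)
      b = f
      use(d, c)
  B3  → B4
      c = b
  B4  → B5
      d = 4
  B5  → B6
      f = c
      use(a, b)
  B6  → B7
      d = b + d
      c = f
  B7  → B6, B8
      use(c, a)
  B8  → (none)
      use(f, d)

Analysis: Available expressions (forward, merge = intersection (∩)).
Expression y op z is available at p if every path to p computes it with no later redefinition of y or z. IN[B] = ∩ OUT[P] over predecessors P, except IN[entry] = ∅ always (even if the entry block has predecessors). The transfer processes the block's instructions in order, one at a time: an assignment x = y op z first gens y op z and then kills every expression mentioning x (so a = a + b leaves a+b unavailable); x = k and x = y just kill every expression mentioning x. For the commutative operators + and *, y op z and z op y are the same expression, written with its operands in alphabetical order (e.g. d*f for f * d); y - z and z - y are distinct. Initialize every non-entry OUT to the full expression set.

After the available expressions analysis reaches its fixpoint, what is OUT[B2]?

Answer: {c+f, f-f}

Trace:
Per-block solution:
  B0:  IN={}  OUT={f-f}
  B1:  IN={f-f}  OUT={c+f, f-f}
  B2:  IN={c+f, f-f}  OUT={c+f, f-f}
  B3:  IN={c+f, f-f}  OUT={f-f}
  B4:  IN={f-f}  OUT={f-f}
  B5:  IN={f-f}  OUT={}
  B6:  IN={}  OUT={}
  B7:  IN={}  OUT={}
  B8:  IN={}  OUT={}

Merge at B2: IN[B2] = OUT[B1] = {c+f, f-f}
Applying B2's transfer function to that IN value gives OUT[B2] (row B2 above).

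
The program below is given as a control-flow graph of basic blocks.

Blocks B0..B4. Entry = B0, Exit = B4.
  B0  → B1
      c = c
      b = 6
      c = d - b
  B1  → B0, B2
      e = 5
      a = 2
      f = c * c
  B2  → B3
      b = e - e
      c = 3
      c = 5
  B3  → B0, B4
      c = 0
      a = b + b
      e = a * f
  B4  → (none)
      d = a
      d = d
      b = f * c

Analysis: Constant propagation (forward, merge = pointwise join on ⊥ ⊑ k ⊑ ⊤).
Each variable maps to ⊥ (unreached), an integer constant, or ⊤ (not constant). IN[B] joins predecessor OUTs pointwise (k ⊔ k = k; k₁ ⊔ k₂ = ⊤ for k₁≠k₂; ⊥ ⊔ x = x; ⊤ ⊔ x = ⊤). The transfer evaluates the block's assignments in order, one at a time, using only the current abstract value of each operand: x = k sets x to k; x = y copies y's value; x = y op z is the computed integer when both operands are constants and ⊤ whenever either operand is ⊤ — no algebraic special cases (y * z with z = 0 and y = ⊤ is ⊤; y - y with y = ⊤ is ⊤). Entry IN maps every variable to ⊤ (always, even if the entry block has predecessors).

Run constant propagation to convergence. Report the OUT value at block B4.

Answer: {a: 0, b: ⊤, c: 0, d: 0, e: ⊤, f: ⊤}

Derivation:
Per-block solution:
  B0:  IN=(all ⊤)  OUT={b:6; rest ⊤}
  B1:  IN={b:6; rest ⊤}  OUT={a:2, b:6, e:5; rest ⊤}
  B2:  IN={a:2, b:6, e:5; rest ⊤}  OUT={a:2, b:0, c:5, e:5; rest ⊤}
  B3:  IN={a:2, b:0, c:5, e:5; rest ⊤}  OUT={a:0, b:0, c:0; rest ⊤}
  B4:  IN={a:0, b:0, c:0; rest ⊤}  OUT={a:0, c:0, d:0; rest ⊤}

Merge at B4: IN[B4] = OUT[B3] = {a: 0, b: 0, c: 0, d: ⊤, e: ⊤, f: ⊤}
Applying B4's transfer function to that IN value gives OUT[B4] (row B4 above).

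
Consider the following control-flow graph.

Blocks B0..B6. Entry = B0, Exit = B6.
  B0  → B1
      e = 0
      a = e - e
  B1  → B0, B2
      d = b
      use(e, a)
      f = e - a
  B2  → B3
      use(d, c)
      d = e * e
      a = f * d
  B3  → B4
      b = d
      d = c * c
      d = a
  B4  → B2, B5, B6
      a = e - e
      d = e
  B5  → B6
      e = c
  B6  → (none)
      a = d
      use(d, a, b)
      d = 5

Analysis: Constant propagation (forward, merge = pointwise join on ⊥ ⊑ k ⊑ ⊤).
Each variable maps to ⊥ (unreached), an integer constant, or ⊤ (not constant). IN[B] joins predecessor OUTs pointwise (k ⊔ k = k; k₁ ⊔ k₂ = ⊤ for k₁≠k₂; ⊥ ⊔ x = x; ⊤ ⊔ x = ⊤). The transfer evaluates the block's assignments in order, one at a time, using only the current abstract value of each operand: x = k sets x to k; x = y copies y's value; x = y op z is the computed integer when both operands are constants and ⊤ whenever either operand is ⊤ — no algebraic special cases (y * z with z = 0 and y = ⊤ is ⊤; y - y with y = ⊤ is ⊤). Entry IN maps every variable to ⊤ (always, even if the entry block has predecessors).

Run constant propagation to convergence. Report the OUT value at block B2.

Answer: {a: 0, b: ⊤, c: ⊤, d: 0, e: 0, f: 0}

Derivation:
Fixpoint table:
  B0:  IN=(all ⊤)  OUT={a:0, e:0; rest ⊤}
  B1:  IN={a:0, e:0; rest ⊤}  OUT={a:0, e:0, f:0; rest ⊤}
  B2:  IN={a:0, e:0, f:0; rest ⊤}  OUT={a:0, d:0, e:0, f:0; rest ⊤}
  B3:  IN={a:0, d:0, e:0, f:0; rest ⊤}  OUT={a:0, b:0, d:0, e:0, f:0; rest ⊤}
  B4:  IN={a:0, b:0, d:0, e:0, f:0; rest ⊤}  OUT={a:0, b:0, d:0, e:0, f:0; rest ⊤}
  B5:  IN={a:0, b:0, d:0, e:0, f:0; rest ⊤}  OUT={a:0, b:0, d:0, f:0; rest ⊤}
  B6:  IN={a:0, b:0, d:0, f:0; rest ⊤}  OUT={a:0, b:0, d:5, f:0; rest ⊤}

Merge at B2: IN[B2] = OUT[B1] ⊔ OUT[B4] = {a: 0, b: ⊤, c: ⊤, d: ⊤, e: 0, f: 0}
Applying B2's transfer function to that IN value gives OUT[B2] (row B2 above).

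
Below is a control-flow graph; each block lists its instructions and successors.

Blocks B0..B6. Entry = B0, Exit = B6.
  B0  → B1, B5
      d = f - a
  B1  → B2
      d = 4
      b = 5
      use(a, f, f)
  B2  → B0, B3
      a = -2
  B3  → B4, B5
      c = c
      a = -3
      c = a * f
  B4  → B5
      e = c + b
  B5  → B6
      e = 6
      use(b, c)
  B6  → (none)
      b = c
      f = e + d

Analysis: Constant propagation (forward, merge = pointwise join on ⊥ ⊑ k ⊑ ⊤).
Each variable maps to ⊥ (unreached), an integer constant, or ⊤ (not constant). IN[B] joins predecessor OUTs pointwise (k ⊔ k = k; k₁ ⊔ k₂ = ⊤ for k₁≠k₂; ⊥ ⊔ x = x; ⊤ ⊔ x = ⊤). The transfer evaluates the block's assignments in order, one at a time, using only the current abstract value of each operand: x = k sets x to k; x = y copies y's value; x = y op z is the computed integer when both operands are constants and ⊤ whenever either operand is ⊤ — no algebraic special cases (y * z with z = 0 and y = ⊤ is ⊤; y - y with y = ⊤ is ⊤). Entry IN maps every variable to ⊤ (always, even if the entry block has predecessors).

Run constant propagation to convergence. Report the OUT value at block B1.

Per-block solution:
  B0: | IN=(all ⊤) | OUT=(all ⊤)
  B1: | IN=(all ⊤) | OUT={b:5, d:4; rest ⊤}
  B2: | IN={b:5, d:4; rest ⊤} | OUT={a:-2, b:5, d:4; rest ⊤}
  B3: | IN={a:-2, b:5, d:4; rest ⊤} | OUT={a:-3, b:5, d:4; rest ⊤}
  B4: | IN={a:-3, b:5, d:4; rest ⊤} | OUT={a:-3, b:5, d:4; rest ⊤}
  B5: | IN=(all ⊤) | OUT={e:6; rest ⊤}
  B6: | IN={e:6; rest ⊤} | OUT={e:6; rest ⊤}

Merge at B1: IN[B1] = OUT[B0] = {a: ⊤, b: ⊤, c: ⊤, d: ⊤, e: ⊤, f: ⊤}
Applying B1's transfer function to that IN value gives OUT[B1] (row B1 above).

Answer: {a: ⊤, b: 5, c: ⊤, d: 4, e: ⊤, f: ⊤}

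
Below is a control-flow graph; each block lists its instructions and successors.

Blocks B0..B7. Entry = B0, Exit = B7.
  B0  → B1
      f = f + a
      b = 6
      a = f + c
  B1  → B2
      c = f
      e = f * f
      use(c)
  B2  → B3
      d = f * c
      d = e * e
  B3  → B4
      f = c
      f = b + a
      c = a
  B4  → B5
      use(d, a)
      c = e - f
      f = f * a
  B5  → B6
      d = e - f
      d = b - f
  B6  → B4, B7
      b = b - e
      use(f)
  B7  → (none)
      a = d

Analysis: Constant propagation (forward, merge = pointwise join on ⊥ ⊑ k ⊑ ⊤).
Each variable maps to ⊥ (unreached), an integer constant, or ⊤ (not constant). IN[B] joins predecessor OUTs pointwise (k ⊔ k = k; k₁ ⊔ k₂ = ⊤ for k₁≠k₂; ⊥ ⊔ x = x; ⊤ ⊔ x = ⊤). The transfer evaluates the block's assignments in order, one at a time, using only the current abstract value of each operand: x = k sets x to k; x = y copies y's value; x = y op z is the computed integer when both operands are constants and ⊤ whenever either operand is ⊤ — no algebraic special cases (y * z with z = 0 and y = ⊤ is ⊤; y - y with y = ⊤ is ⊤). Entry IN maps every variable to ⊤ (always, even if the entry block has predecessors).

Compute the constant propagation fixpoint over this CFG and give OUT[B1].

Converged values:
  B0:  IN=(all ⊤)  OUT={b:6; rest ⊤}
  B1:  IN={b:6; rest ⊤}  OUT={b:6; rest ⊤}
  B2:  IN={b:6; rest ⊤}  OUT={b:6; rest ⊤}
  B3:  IN={b:6; rest ⊤}  OUT={b:6; rest ⊤}
  B4:  IN=(all ⊤)  OUT=(all ⊤)
  B5:  IN=(all ⊤)  OUT=(all ⊤)
  B6:  IN=(all ⊤)  OUT=(all ⊤)
  B7:  IN=(all ⊤)  OUT=(all ⊤)

Merge at B1: IN[B1] = OUT[B0] = {a: ⊤, b: 6, c: ⊤, d: ⊤, e: ⊤, f: ⊤}
Applying B1's transfer function to that IN value gives OUT[B1] (row B1 above).

Answer: {a: ⊤, b: 6, c: ⊤, d: ⊤, e: ⊤, f: ⊤}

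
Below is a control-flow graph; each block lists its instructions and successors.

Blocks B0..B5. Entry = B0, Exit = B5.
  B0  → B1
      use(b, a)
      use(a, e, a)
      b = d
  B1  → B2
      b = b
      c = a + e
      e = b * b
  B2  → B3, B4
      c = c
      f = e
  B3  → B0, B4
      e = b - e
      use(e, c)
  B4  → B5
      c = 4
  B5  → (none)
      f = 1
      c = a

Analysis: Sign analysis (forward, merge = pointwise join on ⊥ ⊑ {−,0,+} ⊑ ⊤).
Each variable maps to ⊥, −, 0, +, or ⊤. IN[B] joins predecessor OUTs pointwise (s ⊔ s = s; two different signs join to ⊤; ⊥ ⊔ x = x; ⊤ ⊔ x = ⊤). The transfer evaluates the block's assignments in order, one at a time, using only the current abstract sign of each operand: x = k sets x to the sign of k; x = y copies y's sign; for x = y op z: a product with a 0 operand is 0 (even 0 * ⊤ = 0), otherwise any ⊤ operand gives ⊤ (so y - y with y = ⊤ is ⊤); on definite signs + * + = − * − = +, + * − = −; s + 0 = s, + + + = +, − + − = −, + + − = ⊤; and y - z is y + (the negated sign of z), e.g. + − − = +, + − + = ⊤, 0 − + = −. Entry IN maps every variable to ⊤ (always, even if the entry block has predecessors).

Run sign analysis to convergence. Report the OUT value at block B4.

Answer: {a: ⊤, b: ⊤, c: +, d: ⊤, e: ⊤, f: ⊤}

Derivation:
Converged values:
  B0:   IN=(all ⊤)   OUT=(all ⊤)
  B1:   IN=(all ⊤)   OUT=(all ⊤)
  B2:   IN=(all ⊤)   OUT=(all ⊤)
  B3:   IN=(all ⊤)   OUT=(all ⊤)
  B4:   IN=(all ⊤)   OUT={c:+; rest ⊤}
  B5:   IN={c:+; rest ⊤}   OUT={f:+; rest ⊤}

Merge at B4: IN[B4] = OUT[B2] ⊔ OUT[B3] = {a: ⊤, b: ⊤, c: ⊤, d: ⊤, e: ⊤, f: ⊤}
Applying B4's transfer function to that IN value gives OUT[B4] (row B4 above).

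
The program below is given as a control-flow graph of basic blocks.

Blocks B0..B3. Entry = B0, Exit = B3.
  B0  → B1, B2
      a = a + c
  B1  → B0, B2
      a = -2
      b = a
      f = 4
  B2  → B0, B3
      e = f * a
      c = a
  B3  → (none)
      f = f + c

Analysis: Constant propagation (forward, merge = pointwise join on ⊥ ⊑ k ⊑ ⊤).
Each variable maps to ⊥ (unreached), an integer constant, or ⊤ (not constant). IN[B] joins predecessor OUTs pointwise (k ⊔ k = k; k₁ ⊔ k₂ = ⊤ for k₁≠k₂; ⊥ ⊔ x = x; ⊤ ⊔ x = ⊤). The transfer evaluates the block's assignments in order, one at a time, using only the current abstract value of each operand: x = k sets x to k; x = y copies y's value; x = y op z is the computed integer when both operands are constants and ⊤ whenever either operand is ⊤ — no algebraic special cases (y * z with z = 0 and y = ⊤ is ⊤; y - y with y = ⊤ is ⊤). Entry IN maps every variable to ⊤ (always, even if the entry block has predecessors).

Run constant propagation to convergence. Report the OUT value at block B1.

Converged values:
  B0:   IN=(all ⊤)   OUT=(all ⊤)
  B1:   IN=(all ⊤)   OUT={a:-2, b:-2, f:4; rest ⊤}
  B2:   IN=(all ⊤)   OUT=(all ⊤)
  B3:   IN=(all ⊤)   OUT=(all ⊤)

Merge at B1: IN[B1] = OUT[B0] = {a: ⊤, b: ⊤, c: ⊤, d: ⊤, e: ⊤, f: ⊤}
Applying B1's transfer function to that IN value gives OUT[B1] (row B1 above).

Answer: {a: -2, b: -2, c: ⊤, d: ⊤, e: ⊤, f: 4}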